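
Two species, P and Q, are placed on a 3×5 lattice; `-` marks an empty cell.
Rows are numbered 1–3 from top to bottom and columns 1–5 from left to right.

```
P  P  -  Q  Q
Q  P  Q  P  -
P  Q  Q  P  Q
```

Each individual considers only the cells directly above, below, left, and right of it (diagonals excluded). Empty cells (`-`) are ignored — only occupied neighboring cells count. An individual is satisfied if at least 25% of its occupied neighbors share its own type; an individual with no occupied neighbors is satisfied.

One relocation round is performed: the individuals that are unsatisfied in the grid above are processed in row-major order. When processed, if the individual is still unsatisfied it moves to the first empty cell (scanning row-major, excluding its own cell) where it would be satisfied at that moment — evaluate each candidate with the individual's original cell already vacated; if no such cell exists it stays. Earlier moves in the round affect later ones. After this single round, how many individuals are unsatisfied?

Initially unsatisfied (in order): (2,1), (3,1), (3,5).
  (2,1) → (1,3).
  (3,1) → (2,1).
  (3,5) → (2,5).
Resulting grid:
P P Q Q Q
P P Q P Q
- Q Q P -
All satisfied now.

0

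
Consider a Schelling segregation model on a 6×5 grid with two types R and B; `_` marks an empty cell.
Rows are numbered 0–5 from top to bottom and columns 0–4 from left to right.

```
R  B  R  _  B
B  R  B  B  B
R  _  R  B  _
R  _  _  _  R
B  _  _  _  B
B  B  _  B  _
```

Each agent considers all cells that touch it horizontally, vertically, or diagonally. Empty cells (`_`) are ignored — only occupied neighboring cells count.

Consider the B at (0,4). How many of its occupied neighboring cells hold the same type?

Occupied neighbors of (0,4): (1,3)=B, (1,4)=B.
Same type (B): 2 of 2.

2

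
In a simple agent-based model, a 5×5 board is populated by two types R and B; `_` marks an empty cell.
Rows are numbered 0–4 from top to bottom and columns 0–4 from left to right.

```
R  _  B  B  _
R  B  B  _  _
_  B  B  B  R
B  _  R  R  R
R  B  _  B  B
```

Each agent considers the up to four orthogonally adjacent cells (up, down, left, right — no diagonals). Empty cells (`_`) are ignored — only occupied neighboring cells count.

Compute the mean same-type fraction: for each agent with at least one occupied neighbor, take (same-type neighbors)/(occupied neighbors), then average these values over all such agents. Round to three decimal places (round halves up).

0.579

(0,0)R 1/1
(0,2)B 2/2
(0,3)B 1/1
(1,0)R 1/2
(1,1)B 2/3
(1,2)B 3/3
(2,1)B 2/2
(2,2)B 3/4
(2,3)B 1/3
(2,4)R 1/2
(3,0)B 0/1
(3,2)R 1/2
(3,3)R 2/4
(3,4)R 2/3
(4,0)R 0/2
(4,1)B 0/1
(4,3)B 1/2
(4,4)B 1/2
Sum over 18 agents: 1/1 + 2/2 + 1/1 + 1/2 + 2/3 + 3/3 + 2/2 + 3/4 + 1/3 + 1/2 + 0/1 + 1/2 + 2/4 + 2/3 + 0/2 + 0/1 + 1/2 + 1/2 = 125/12; mean = 125/12 ÷ 18 = 125/216 = 0.578703… → 0.579.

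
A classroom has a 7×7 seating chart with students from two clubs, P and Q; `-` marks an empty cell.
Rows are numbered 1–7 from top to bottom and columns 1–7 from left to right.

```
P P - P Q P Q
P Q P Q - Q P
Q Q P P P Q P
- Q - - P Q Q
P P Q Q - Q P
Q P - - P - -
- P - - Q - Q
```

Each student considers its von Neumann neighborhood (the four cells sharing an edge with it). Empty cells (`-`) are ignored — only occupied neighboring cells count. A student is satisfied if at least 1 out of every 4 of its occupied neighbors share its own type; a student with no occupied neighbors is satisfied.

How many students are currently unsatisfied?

9

(1,1)P 2/2 ok
(1,2)P 1/2 ok
(1,4)P 0/2 unhappy
(1,5)Q 0/2 unhappy
(1,6)P 0/3 unhappy
(1,7)Q 0/2 unhappy
(2,1)P 1/3 ok
(2,2)Q 1/4 ok
(2,3)P 1/3 ok
(2,4)Q 0/3 unhappy
(2,6)Q 1/3 ok
(2,7)P 1/3 ok
(3,1)Q 1/2 ok
(3,2)Q 3/4 ok
(3,3)P 2/3 ok
(3,4)P 2/3 ok
(3,5)P 2/3 ok
(3,6)Q 2/4 ok
(3,7)P 1/3 ok
(4,2)Q 1/2 ok
(4,5)P 1/2 ok
(4,6)Q 3/4 ok
(4,7)Q 1/3 ok
(5,1)P 1/2 ok
(5,2)P 2/4 ok
(5,3)Q 1/2 ok
(5,4)Q 1/1 ok
(5,6)Q 1/2 ok
(5,7)P 0/2 unhappy
(6,1)Q 0/2 unhappy
(6,2)P 2/3 ok
(6,5)P 0/1 unhappy
(7,2)P 1/1 ok
(7,5)Q 0/1 unhappy
(7,7)Q 0/0 ok
Unsatisfied: (1,4), (1,5), (1,6), (1,7), (2,4), (5,7), (6,1), (6,5), (7,5) — 9 in total.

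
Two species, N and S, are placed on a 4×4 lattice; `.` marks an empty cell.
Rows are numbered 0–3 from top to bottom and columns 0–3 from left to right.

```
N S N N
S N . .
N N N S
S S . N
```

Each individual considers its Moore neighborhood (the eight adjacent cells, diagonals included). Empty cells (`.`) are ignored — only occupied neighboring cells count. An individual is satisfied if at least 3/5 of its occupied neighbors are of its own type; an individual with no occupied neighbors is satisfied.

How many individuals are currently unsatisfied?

9

Row 0: (0,0)N 1/3 unhappy · (0,1)S 1/4 unhappy · (0,2)N 2/3 ok · (0,3)N 1/1 ok
Row 1: (1,0)S 1/5 unhappy · (1,1)N 5/7 ok
Row 2: (2,0)N 2/5 unhappy · (2,1)N 3/6 unhappy · (2,2)N 3/5 ok · (2,3)S 0/2 unhappy
Row 3: (3,0)S 1/3 unhappy · (3,1)S 1/4 unhappy · (3,3)N 1/2 unhappy
Unsatisfied: (0,0), (0,1), (1,0), (2,0), (2,1), (2,3), (3,0), (3,1), (3,3) — 9 in total.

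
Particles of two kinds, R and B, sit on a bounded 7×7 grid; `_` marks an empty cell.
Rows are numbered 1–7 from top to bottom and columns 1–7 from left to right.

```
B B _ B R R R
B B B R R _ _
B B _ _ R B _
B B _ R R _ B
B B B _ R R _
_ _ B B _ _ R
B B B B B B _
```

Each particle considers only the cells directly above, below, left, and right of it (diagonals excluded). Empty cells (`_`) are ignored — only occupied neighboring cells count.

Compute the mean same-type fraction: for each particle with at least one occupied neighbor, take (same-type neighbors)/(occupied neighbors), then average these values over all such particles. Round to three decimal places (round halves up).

0.880

Row 1: (1,1)B 2/2 · (1,2)B 2/2 · (1,4)B 0/2 · (1,5)R 2/3 · (1,6)R 2/2 · (1,7)R 1/1
Row 2: (2,1)B 3/3 · (2,2)B 4/4 · (2,3)B 1/2 · (2,4)R 1/3 · (2,5)R 3/3
Row 3: (3,1)B 3/3 · (3,2)B 3/3 · (3,5)R 2/3 · (3,6)B 0/1
Row 4: (4,1)B 3/3 · (4,2)B 3/3 · (4,4)R 1/1 · (4,5)R 3/3 · (4,7)B — no occupied neighbors
Row 5: (5,1)B 2/2 · (5,2)B 3/3 · (5,3)B 2/2 · (5,5)R 2/2 · (5,6)R 1/1
Row 6: (6,3)B 3/3 · (6,4)B 2/2 · (6,7)R — no occupied neighbors
Row 7: (7,1)B 1/1 · (7,2)B 2/2 · (7,3)B 3/3 · (7,4)B 3/3 · (7,5)B 2/2 · (7,6)B 1/1
Sum over 32 particles: 2/2 + 2/2 + 0/2 + 2/3 + 2/2 + 1/1 + 3/3 + 4/4 + 1/2 + 1/3 + 3/3 + 3/3 + 3/3 + 2/3 + 0/1 + 3/3 + 3/3 + 1/1 + 3/3 + 2/2 + 3/3 + 2/2 + 2/2 + 1/1 + 3/3 + 2/2 + 1/1 + 2/2 + 3/3 + 3/3 + 2/2 + 1/1 = 169/6; mean = 169/6 ÷ 32 = 169/192 = 0.880208… → 0.880.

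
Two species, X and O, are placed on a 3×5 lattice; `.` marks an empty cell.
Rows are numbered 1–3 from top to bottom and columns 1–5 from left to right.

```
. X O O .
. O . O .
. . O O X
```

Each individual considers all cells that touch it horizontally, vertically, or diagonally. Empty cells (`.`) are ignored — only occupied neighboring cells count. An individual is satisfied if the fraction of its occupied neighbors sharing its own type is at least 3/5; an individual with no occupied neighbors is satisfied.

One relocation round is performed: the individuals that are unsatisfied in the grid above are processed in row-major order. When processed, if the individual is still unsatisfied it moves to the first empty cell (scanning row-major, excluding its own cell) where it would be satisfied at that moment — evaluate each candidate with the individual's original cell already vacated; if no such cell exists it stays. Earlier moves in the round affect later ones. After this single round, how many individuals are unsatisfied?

2

Initially unsatisfied (in order): (1,2), (3,5).
  (1,2): no empty cell satisfies it; stays.
  (3,5): no empty cell satisfies it; stays.
Resulting grid:
. X O O .
. O . O .
. . O O X
Unsatisfied now: (1,2), (3,5).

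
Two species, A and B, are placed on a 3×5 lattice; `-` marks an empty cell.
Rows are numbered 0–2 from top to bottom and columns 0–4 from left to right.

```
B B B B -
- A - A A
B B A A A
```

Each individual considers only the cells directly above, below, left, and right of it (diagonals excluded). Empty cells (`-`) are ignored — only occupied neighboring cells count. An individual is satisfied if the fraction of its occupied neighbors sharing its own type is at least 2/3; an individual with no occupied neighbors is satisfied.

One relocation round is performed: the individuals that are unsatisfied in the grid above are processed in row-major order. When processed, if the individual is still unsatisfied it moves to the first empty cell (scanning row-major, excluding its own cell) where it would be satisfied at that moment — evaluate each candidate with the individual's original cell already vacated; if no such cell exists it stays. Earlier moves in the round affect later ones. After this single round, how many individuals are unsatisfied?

Initially unsatisfied (in order): (0,3), (1,1), (2,1), (2,2).
  (0,3) → (1,0).
  (1,1) → (0,4).
  (2,1) → (1,1).
  (2,2): now satisfied by earlier moves; stays.
Resulting grid:
B B B - A
B B - A A
B - A A A
All satisfied now.

0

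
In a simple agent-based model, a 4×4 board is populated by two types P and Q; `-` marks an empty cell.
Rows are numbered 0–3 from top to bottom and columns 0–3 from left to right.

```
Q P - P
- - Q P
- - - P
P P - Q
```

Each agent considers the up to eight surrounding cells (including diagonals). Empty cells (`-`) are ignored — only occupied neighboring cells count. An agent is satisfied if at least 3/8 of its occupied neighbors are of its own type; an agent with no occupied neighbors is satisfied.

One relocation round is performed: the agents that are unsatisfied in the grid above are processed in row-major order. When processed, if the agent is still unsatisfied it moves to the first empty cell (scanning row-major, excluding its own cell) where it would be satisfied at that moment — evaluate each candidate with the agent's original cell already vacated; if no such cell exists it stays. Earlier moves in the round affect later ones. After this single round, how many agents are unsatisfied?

0

Initially unsatisfied (in order): (0,0), (0,1), (1,2), (2,3), (3,3).
  (0,0) → (1,1).
  (0,1) → (0,2).
  (1,2) → (0,0).
  (2,3): now satisfied by earlier moves; stays.
  (3,3) → (0,1).
Resulting grid:
Q Q P P
- Q - P
- - - P
P P - -
All satisfied now.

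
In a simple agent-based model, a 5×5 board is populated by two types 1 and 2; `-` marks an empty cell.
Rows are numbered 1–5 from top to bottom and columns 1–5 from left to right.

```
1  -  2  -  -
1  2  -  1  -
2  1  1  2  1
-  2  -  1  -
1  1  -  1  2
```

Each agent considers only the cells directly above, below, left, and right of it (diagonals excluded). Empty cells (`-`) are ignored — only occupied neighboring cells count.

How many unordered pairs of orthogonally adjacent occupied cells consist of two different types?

Scan each occupied cell's neighbors to the right and below so each pair is counted once.
From row 1: 0 unlike of 1 pairs (running 0/1).
From row 2: 4 unlike of 4 pairs (running 4/5).
From row 3: 5 unlike of 6 pairs (running 9/11).
From row 4: 1 unlike of 2 pairs (running 10/13).
From row 5: 1 unlike of 2 pairs (running 11/15).
Total adjacent occupied pairs: 15; unlike-type pairs: 11.

11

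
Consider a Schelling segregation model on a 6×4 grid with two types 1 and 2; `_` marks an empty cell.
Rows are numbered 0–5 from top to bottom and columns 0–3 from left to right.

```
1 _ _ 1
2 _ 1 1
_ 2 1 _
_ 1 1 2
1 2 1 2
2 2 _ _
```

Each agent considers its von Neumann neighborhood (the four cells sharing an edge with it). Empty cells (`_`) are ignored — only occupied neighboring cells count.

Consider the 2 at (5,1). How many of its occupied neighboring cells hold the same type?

2

Occupied neighbors of (5,1): (4,1)=2, (5,0)=2.
Same type (2): 2 of 2.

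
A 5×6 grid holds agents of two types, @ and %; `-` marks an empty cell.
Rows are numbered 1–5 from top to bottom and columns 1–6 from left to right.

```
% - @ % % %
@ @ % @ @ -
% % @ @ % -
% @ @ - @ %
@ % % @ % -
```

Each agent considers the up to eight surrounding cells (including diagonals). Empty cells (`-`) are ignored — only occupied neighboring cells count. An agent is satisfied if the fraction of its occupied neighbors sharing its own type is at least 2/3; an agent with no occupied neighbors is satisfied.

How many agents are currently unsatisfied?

(1,1)% 0/2 ✗
(1,3)@ 2/4 ✗
(1,4)% 2/5 ✗
(1,5)% 2/4 ✗
(1,6)% 1/2 ✗
(2,1)@ 1/4 ✗
(2,2)@ 3/7 ✗
(2,3)% 2/7 ✗
(2,4)@ 4/8 ✗
(2,5)@ 2/6 ✗
(3,1)% 2/5 ✗
(3,2)% 3/8 ✗
(3,3)@ 5/7 ✓
(3,4)@ 5/7 ✓
(3,5)% 1/5 ✗
(4,1)% 3/5 ✗
(4,2)@ 3/8 ✗
(4,3)@ 4/7 ✗
(4,5)@ 2/5 ✗
(4,6)% 2/3 ✓
(5,1)@ 1/3 ✗
(5,2)% 2/5 ✗
(5,3)% 1/4 ✗
(5,4)@ 2/4 ✗
(5,5)% 1/3 ✗
Unsatisfied: (1,1), (1,3), (1,4), (1,5), (1,6), (2,1), (2,2), (2,3), (2,4), (2,5), (3,1), (3,2), (3,5), (4,1), (4,2), (4,3), (4,5), (5,1), (5,2), (5,3), (5,4), (5,5) — 22 in total.

22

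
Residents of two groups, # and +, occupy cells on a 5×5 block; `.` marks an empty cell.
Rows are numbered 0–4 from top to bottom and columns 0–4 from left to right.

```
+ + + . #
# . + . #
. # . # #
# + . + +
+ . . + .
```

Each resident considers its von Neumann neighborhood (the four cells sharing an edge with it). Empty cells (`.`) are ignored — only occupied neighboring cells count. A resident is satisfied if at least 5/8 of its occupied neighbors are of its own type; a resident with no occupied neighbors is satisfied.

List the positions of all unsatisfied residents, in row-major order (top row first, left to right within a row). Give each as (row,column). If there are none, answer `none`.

(0,0), (1,0), (2,1), (2,3), (3,0), (3,1), (3,4), (4,0)

Row 0: (0,0)+ 1/2 not · (0,1)+ 2/2 satisfied · (0,2)+ 2/2 satisfied · (0,4)# 1/1 satisfied
Row 1: (1,0)# 0/1 not · (1,2)+ 1/1 satisfied · (1,4)# 2/2 satisfied
Row 2: (2,1)# 0/1 not · (2,3)# 1/2 not · (2,4)# 2/3 satisfied
Row 3: (3,0)# 0/2 not · (3,1)+ 0/2 not · (3,3)+ 2/3 satisfied · (3,4)+ 1/2 not
Row 4: (4,0)+ 0/1 not · (4,3)+ 1/1 satisfied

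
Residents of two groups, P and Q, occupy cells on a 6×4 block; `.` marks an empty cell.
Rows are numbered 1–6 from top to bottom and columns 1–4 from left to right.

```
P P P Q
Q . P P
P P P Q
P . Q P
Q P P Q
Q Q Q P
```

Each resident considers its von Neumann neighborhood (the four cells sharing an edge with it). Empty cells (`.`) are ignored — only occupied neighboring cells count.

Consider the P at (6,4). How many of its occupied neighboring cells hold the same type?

0

Occupied neighbors of (6,4): (5,4)=Q, (6,3)=Q.
Same type (P): 0 of 2.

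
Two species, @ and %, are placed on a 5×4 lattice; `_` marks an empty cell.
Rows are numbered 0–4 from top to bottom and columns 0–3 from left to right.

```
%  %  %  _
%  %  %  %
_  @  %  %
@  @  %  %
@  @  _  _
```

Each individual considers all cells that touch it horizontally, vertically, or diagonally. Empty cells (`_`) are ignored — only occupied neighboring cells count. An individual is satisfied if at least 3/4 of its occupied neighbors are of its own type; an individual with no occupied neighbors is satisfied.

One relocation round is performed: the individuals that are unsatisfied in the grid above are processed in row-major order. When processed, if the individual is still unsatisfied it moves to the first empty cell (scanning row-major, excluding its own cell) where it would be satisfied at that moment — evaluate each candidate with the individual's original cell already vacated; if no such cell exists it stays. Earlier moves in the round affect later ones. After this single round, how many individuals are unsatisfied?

Initially unsatisfied (in order): (2,1), (3,1), (3,2).
  (2,1): no empty cell satisfies it; stays.
  (3,1): no empty cell satisfies it; stays.
  (3,2) → (0,3).
Resulting grid:
% % % %
% % % %
_ @ % %
@ @ _ %
@ @ _ _
Unsatisfied now: (2,1), (2,2).

2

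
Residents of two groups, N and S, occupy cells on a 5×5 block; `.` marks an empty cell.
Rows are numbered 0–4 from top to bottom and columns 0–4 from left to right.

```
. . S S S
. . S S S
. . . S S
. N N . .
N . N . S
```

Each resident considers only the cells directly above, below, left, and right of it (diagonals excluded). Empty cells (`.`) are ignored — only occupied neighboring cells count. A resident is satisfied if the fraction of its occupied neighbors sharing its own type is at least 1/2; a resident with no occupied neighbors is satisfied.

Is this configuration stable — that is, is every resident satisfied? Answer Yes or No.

Yes

Row 0: (0,2)S 2/2 ok · (0,3)S 3/3 ok · (0,4)S 2/2 ok
Row 1: (1,2)S 2/2 ok · (1,3)S 4/4 ok · (1,4)S 3/3 ok
Row 2: (2,3)S 2/2 ok · (2,4)S 2/2 ok
Row 3: (3,1)N 1/1 ok · (3,2)N 2/2 ok
Row 4: (4,0)N 0/0 ok · (4,2)N 1/1 ok · (4,4)S 0/0 ok
All meet the threshold, so the configuration is stable.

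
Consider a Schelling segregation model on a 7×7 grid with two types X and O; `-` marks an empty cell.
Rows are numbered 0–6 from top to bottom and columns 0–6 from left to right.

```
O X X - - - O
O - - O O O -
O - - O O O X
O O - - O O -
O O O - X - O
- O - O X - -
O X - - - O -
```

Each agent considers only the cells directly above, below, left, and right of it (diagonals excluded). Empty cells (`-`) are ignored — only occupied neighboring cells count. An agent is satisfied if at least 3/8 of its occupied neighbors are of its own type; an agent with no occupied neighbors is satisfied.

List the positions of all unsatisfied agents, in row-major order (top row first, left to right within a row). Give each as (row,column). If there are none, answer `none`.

Row 0: (0,0)O 1/2 ok · (0,1)X 1/2 ok · (0,2)X 1/1 ok · (0,6)O 0/0 ok
Row 1: (1,0)O 2/2 ok · (1,3)O 2/2 ok · (1,4)O 3/3 ok · (1,5)O 2/2 ok
Row 2: (2,0)O 2/2 ok · (2,3)O 2/2 ok · (2,4)O 4/4 ok · (2,5)O 3/4 ok · (2,6)X 0/1 unhappy
Row 3: (3,0)O 3/3 ok · (3,1)O 2/2 ok · (3,4)O 2/3 ok · (3,5)O 2/2 ok
Row 4: (4,0)O 2/2 ok · (4,1)O 4/4 ok · (4,2)O 1/1 ok · (4,4)X 1/2 ok · (4,6)O 0/0 ok
Row 5: (5,1)O 1/2 ok · (5,3)O 0/1 unhappy · (5,4)X 1/2 ok
Row 6: (6,0)O 0/1 unhappy · (6,1)X 0/2 unhappy · (6,5)O 0/0 ok

(2,6), (5,3), (6,0), (6,1)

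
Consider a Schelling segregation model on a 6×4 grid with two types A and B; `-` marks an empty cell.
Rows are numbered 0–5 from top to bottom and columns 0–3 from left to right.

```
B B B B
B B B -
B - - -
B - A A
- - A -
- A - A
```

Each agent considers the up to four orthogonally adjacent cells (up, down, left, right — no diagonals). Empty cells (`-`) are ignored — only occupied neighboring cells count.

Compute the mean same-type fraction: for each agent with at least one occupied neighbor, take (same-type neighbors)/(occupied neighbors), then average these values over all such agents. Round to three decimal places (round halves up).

(0,0)B 2/2
(0,1)B 3/3
(0,2)B 3/3
(0,3)B 1/1
(1,0)B 3/3
(1,1)B 3/3
(1,2)B 2/2
(2,0)B 2/2
(3,0)B 1/1
(3,2)A 2/2
(3,3)A 1/1
(4,2)A 1/1
(5,1)A — no occupied neighbors
(5,3)A — no occupied neighbors
Sum over 12 agents: 2/2 + 3/3 + 3/3 + 1/1 + 3/3 + 3/3 + 2/2 + 2/2 + 1/1 + 2/2 + 1/1 + 1/1 = 12; mean = 12 ÷ 12 = 1 = 1.0 → 1.000.

1.000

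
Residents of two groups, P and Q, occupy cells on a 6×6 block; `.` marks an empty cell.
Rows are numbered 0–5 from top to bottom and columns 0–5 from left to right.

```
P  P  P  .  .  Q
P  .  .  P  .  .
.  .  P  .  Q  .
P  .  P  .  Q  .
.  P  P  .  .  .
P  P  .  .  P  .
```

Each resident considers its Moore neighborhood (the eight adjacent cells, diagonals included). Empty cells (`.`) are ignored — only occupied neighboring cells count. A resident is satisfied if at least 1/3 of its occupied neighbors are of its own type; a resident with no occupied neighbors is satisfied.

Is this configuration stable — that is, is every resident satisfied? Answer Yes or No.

Yes

(0,0)P 2/2 ✓
(0,1)P 3/3 ✓
(0,2)P 2/2 ✓
(0,5)Q 0/0 ✓
(1,0)P 2/2 ✓
(1,3)P 2/3 ✓
(2,2)P 2/2 ✓
(2,4)Q 1/2 ✓
(3,0)P 1/1 ✓
(3,2)P 3/3 ✓
(3,4)Q 1/1 ✓
(4,1)P 5/5 ✓
(4,2)P 3/3 ✓
(5,0)P 2/2 ✓
(5,1)P 3/3 ✓
(5,4)P 0/0 ✓
All meet the threshold, so the configuration is stable.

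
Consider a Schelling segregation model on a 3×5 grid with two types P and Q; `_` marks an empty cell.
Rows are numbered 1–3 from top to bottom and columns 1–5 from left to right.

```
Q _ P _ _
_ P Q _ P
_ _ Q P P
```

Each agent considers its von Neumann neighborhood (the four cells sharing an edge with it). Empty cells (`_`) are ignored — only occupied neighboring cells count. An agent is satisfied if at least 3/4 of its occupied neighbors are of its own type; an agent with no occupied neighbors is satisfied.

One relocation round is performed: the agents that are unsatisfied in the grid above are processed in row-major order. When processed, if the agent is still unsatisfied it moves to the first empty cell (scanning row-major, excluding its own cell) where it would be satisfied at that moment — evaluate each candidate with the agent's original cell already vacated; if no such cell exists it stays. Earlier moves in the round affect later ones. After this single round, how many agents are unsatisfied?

0

Initially unsatisfied (in order): (1,3), (2,2), (2,3), (3,3), (3,4).
  (1,3) → (1,4).
  (2,2) → (1,5).
  (2,3): now satisfied by earlier moves; stays.
  (3,3) → (1,2).
  (3,4): now satisfied by earlier moves; stays.
Resulting grid:
Q Q _ P P
_ _ Q _ P
_ _ _ P P
All satisfied now.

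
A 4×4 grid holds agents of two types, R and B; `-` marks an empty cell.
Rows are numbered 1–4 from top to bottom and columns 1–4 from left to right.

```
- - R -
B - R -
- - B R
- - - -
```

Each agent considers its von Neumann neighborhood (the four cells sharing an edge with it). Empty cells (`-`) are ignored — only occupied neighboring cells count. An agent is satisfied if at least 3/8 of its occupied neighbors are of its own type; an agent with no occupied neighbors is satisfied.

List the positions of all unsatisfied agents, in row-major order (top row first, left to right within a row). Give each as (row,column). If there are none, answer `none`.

(1,3)R 1/1 satisfied
(2,1)B 0/0 satisfied
(2,3)R 1/2 satisfied
(3,3)B 0/2 not
(3,4)R 0/1 not

(3,3), (3,4)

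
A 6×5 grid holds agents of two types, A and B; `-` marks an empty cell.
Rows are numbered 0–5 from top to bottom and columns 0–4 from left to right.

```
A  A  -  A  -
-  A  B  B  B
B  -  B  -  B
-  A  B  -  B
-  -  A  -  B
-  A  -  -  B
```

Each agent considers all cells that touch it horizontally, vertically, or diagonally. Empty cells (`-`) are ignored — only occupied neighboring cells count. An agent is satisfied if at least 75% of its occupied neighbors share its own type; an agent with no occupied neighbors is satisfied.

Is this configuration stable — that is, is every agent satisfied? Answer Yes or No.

No

(0,0)A 2/2 ok
(0,1)A 2/3 unhappy
(0,3)A 0/3 unhappy
(1,1)A 2/5 unhappy
(1,2)B 2/5 unhappy
(1,3)B 4/5 ok
(1,4)B 2/3 unhappy
(2,0)B 0/2 unhappy
(2,2)B 3/5 unhappy
(2,4)B 3/3 ok
(3,1)A 1/4 unhappy
(3,2)B 1/3 unhappy
(3,4)B 2/2 ok
(4,2)A 2/3 unhappy
(4,4)B 2/2 ok
(5,1)A 1/1 ok
(5,4)B 1/1 ok
For instance (0,1) has only 2/3 same-type neighbors, below 3/4.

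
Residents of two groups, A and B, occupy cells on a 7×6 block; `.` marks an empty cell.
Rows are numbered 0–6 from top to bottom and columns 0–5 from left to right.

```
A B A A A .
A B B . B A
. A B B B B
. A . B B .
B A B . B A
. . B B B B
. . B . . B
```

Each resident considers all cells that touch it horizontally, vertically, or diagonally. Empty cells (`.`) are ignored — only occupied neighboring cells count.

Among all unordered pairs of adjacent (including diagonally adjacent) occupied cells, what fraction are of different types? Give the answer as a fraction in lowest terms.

Scan each occupied cell's neighbors to the right and below (and the two forward diagonals) so each pair is counted once.
From row 0: 9 unlike of 15 pairs (running 9/15).
From row 1: 6 unlike of 14 pairs (running 15/29).
From row 2: 2 unlike of 12 pairs (running 17/41).
From row 3: 3 unlike of 8 pairs (running 20/49).
From row 4: 6 unlike of 11 pairs (running 26/60).
From row 5: 0 unlike of 7 pairs (running 26/67).
Total adjacent occupied pairs: 67; unlike-type pairs: 26.
26/67 is already in lowest terms.

26/67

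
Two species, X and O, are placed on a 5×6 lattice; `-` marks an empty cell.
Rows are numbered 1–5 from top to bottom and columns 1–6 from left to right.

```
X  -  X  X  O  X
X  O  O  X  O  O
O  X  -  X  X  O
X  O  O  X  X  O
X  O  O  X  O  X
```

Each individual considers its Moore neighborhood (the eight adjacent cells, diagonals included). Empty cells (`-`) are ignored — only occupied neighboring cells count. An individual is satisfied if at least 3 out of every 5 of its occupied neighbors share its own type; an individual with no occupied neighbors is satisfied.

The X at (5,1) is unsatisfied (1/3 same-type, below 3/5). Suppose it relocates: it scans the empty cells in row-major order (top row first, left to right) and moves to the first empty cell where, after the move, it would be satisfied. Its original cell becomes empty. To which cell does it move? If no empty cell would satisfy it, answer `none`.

Vacating (5,1). Empty cells in order:
  (1,2): 3/5 same-type → satisfied — stop here.

(1,2)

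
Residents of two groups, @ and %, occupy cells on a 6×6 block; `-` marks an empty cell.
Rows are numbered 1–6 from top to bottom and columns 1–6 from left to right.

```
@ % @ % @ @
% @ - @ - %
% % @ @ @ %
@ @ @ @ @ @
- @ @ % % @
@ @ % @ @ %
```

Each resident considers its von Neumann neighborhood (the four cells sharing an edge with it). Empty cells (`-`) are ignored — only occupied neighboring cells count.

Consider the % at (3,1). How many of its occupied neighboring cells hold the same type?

2

Occupied neighbors of (3,1): (2,1)=%, (4,1)=@, (3,2)=%.
Same type (%): 2 of 3.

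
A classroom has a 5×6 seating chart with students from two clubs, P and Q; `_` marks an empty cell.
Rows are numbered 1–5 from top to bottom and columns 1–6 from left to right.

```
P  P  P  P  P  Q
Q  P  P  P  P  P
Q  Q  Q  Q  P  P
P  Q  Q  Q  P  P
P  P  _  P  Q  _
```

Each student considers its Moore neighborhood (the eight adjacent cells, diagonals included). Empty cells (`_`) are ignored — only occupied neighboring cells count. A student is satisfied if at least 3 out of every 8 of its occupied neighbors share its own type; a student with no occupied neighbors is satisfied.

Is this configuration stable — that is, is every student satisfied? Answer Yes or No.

No

Row 1: (1,1)P 2/3 satisfied · (1,2)P 4/5 satisfied · (1,3)P 5/5 satisfied · (1,4)P 5/5 satisfied · (1,5)P 4/5 satisfied · (1,6)Q 0/3 not
Row 2: (2,1)Q 2/5 satisfied · (2,2)P 4/8 satisfied · (2,3)P 5/8 satisfied · (2,4)P 6/8 satisfied · (2,5)P 6/8 satisfied · (2,6)P 4/5 satisfied
Row 3: (3,1)Q 3/5 satisfied · (3,2)Q 5/8 satisfied · (3,3)Q 5/8 satisfied · (3,4)Q 3/8 satisfied · (3,5)P 6/8 satisfied · (3,6)P 5/5 satisfied
Row 4: (4,1)P 2/5 satisfied · (4,2)Q 4/7 satisfied · (4,3)Q 5/7 satisfied · (4,4)Q 4/7 satisfied · (4,5)P 4/7 satisfied · (4,6)P 3/4 satisfied
Row 5: (5,1)P 2/3 satisfied · (5,2)P 2/4 satisfied · (5,4)P 1/4 not · (5,5)Q 1/4 not
For instance (1,6) has only 0/3 same-type neighbors, below 3/8.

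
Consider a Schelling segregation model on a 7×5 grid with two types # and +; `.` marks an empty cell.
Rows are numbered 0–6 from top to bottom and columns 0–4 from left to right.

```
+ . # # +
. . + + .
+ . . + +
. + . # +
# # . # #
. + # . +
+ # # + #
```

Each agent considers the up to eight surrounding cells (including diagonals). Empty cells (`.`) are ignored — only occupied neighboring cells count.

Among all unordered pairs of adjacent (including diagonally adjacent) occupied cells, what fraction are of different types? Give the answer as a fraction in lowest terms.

8/15

Scan each occupied cell's neighbors to the right and below (and the two forward diagonals) so each pair is counted once.
From row 0: 5 unlike of 7 pairs (running 5/7).
From row 1: 0 unlike of 4 pairs (running 5/11).
From row 2: 2 unlike of 6 pairs (running 7/17).
From row 3: 5 unlike of 7 pairs (running 12/24).
From row 4: 4 unlike of 8 pairs (running 16/32).
From row 5: 5 unlike of 9 pairs (running 21/41).
From row 6: 3 unlike of 4 pairs (running 24/45).
Total adjacent occupied pairs: 45; unlike-type pairs: 24.
24/45 reduces to 8/15.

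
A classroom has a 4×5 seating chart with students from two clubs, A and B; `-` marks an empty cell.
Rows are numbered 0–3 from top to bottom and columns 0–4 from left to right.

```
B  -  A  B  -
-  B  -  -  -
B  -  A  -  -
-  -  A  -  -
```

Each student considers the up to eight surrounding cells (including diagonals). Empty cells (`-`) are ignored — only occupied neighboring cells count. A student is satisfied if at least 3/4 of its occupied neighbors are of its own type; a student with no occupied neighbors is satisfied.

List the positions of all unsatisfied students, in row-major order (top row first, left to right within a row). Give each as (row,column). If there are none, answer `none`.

Row 0: (0,0)B 1/1 satisfied · (0,2)A 0/2 not · (0,3)B 0/1 not
Row 1: (1,1)B 2/4 not
Row 2: (2,0)B 1/1 satisfied · (2,2)A 1/2 not
Row 3: (3,2)A 1/1 satisfied

(0,2), (0,3), (1,1), (2,2)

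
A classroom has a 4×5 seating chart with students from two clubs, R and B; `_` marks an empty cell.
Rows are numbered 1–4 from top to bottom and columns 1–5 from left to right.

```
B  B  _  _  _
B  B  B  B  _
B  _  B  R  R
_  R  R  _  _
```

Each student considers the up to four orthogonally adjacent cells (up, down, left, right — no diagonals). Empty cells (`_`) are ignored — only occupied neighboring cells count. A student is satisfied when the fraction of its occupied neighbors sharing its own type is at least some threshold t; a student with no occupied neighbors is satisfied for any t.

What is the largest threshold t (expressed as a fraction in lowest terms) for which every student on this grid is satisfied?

1/3

(1,1)B 2/2
(1,2)B 2/2
(2,1)B 3/3
(2,2)B 3/3
(2,3)B 3/3
(2,4)B 1/2
(3,1)B 1/1
(3,3)B 1/3
(3,4)R 1/3
(3,5)R 1/1
(4,2)R 1/1
(4,3)R 1/2
The smallest same-type fraction is 1/3 at (3,3), which reduces to 1/3. Any threshold above that leaves this student unsatisfied.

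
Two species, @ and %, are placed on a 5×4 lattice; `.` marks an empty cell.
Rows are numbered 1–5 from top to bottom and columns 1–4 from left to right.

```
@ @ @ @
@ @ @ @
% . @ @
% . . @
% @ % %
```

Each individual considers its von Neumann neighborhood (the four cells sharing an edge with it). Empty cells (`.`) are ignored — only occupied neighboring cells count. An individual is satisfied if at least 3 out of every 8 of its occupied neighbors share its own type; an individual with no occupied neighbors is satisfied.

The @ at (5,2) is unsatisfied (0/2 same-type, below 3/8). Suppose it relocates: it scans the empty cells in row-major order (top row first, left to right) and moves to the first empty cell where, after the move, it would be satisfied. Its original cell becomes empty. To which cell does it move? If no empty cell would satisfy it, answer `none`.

(3,2)

Vacating (5,2). Empty cells in order:
  (3,2): 2/3 same-type → satisfied — stop here.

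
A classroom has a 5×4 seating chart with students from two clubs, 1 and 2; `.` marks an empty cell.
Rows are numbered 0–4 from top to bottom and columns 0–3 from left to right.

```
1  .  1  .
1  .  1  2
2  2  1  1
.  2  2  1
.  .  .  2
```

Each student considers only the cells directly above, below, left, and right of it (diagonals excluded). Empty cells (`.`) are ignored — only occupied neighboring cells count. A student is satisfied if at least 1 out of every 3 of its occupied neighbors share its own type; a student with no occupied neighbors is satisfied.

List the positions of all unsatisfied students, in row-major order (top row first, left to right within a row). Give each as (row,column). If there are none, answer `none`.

(0,0)1 1/1 ✓
(0,2)1 1/1 ✓
(1,0)1 1/2 ✓
(1,2)1 2/3 ✓
(1,3)2 0/2 ✗
(2,0)2 1/2 ✓
(2,1)2 2/3 ✓
(2,2)1 2/4 ✓
(2,3)1 2/3 ✓
(3,1)2 2/2 ✓
(3,2)2 1/3 ✓
(3,3)1 1/3 ✓
(4,3)2 0/1 ✗

(1,3), (4,3)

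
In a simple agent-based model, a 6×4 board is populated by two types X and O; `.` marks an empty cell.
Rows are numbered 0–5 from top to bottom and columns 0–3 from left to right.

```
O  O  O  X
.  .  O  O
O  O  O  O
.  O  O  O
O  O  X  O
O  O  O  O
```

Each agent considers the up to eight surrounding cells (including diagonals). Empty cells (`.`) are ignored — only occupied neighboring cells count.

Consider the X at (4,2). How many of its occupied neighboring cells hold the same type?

0

Occupied neighbors of (4,2): (3,1)=O, (3,2)=O, (3,3)=O, (4,1)=O, (4,3)=O, (5,1)=O, (5,2)=O, (5,3)=O.
Same type (X): 0 of 8.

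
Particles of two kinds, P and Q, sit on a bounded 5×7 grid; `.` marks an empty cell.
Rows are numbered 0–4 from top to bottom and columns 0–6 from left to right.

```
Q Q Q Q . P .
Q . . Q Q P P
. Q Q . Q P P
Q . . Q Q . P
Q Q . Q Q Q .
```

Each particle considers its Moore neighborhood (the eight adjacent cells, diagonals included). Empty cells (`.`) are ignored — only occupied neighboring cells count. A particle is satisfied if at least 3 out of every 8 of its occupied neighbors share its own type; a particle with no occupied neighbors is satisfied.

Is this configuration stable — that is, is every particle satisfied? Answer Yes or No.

Yes

Row 0: (0,0)Q 2/2 satisfied · (0,1)Q 3/3 satisfied · (0,2)Q 3/3 satisfied · (0,3)Q 3/3 satisfied · (0,5)P 2/3 satisfied
Row 1: (1,0)Q 3/3 satisfied · (1,3)Q 5/5 satisfied · (1,4)Q 3/6 satisfied · (1,5)P 4/6 satisfied · (1,6)P 4/4 satisfied
Row 2: (2,1)Q 3/3 satisfied · (2,2)Q 3/3 satisfied · (2,4)Q 4/6 satisfied · (2,5)P 4/7 satisfied · (2,6)P 4/4 satisfied
Row 3: (3,0)Q 3/3 satisfied · (3,3)Q 5/5 satisfied · (3,4)Q 5/6 satisfied · (3,6)P 2/3 satisfied
Row 4: (4,0)Q 2/2 satisfied · (4,1)Q 2/2 satisfied · (4,3)Q 3/3 satisfied · (4,4)Q 4/4 satisfied · (4,5)Q 2/3 satisfied
All meet the threshold, so the configuration is stable.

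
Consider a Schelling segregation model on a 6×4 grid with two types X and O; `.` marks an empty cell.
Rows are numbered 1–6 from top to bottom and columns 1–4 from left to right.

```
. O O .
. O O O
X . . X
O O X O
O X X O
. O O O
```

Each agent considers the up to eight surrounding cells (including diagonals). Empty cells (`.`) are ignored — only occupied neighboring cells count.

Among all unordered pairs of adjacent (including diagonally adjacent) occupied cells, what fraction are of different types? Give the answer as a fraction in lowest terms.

Scan each occupied cell's neighbors to the right and below (and the two forward diagonals) so each pair is counted once.
Row 1: O(1,2)–O(1,3)= O(1,2)–O(2,2)= O(1,2)–O(2,3)= O(1,3)–O(2,3)= O(1,3)–O(2,4)= O(1,3)–O(2,2)=  → 0/6 unlike.
Row 2: O(2,2)–O(2,3)= O(2,2)–X(3,1)≠ O(2,3)–O(2,4)= O(2,3)–X(3,4)≠ O(2,4)–X(3,4)≠  → 3/5 unlike.
Row 3: X(3,1)–O(4,1)≠ X(3,1)–O(4,2)≠ X(3,4)–O(4,4)≠ X(3,4)–X(4,3)=  → 3/4 unlike.
Row 4: O(4,1)–O(4,2)= O(4,1)–O(5,1)= O(4,1)–X(5,2)≠ O(4,2)–X(4,3)≠ O(4,2)–X(5,2)≠ O(4,2)–X(5,3)≠ O(4,2)–O(5,1)= X(4,3)–O(4,4)≠ X(4,3)–X(5,3)= X(4,3)–O(5,4)≠ X(4,3)–X(5,2)= O(4,4)–O(5,4)= O(4,4)–X(5,3)≠  → 7/13 unlike.
Row 5: O(5,1)–X(5,2)≠ O(5,1)–O(6,2)= X(5,2)–X(5,3)= X(5,2)–O(6,2)≠ X(5,2)–O(6,3)≠ X(5,3)–O(5,4)≠ X(5,3)–O(6,3)≠ X(5,3)–O(6,4)≠ X(5,3)–O(6,2)≠ O(5,4)–O(6,4)= O(5,4)–O(6,3)=  → 7/11 unlike.
Row 6: O(6,2)–O(6,3)= O(6,3)–O(6,4)=  → 0/2 unlike.
Total adjacent occupied pairs: 41; unlike-type pairs: 20.
20/41 is already in lowest terms.

20/41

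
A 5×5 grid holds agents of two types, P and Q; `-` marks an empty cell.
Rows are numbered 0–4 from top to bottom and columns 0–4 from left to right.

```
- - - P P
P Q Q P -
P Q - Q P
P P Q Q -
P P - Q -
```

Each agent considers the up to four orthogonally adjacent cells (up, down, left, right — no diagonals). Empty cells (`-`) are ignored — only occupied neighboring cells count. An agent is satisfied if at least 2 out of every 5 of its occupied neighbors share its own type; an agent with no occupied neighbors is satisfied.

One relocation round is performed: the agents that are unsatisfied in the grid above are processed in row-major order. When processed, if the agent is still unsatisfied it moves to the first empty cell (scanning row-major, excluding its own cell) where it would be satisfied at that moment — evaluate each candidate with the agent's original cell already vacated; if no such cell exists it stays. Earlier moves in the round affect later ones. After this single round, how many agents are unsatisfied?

0

Initially unsatisfied (in order): (1,3), (2,1), (2,3), (2,4).
  (1,3) → (0,0).
  (2,1) → (0,1).
  (2,3): now satisfied by earlier moves; stays.
  (2,4) → (1,4).
Resulting grid:
P Q - P P
P Q Q - P
P - - Q -
P P Q Q -
P P - Q -
All satisfied now.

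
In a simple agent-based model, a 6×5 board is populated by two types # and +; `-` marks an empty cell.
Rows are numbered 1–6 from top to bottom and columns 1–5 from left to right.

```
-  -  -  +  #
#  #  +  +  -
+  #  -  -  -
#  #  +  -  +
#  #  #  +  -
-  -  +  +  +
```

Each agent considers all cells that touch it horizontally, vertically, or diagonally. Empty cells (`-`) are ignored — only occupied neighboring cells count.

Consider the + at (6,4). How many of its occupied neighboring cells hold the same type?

3

Occupied neighbors of (6,4): (5,3)=#, (5,4)=+, (6,3)=+, (6,5)=+.
Same type (+): 3 of 4.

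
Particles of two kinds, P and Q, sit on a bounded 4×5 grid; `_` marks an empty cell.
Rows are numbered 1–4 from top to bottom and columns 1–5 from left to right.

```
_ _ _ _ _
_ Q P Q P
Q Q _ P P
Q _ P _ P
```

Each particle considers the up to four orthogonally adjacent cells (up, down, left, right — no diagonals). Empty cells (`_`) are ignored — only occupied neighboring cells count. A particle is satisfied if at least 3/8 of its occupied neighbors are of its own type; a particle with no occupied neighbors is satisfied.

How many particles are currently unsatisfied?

2

(2,2)Q 1/2 satisfied
(2,3)P 0/2 not
(2,4)Q 0/3 not
(2,5)P 1/2 satisfied
(3,1)Q 2/2 satisfied
(3,2)Q 2/2 satisfied
(3,4)P 1/2 satisfied
(3,5)P 3/3 satisfied
(4,1)Q 1/1 satisfied
(4,3)P 0/0 satisfied
(4,5)P 1/1 satisfied
Unsatisfied: (2,3), (2,4) — 2 in total.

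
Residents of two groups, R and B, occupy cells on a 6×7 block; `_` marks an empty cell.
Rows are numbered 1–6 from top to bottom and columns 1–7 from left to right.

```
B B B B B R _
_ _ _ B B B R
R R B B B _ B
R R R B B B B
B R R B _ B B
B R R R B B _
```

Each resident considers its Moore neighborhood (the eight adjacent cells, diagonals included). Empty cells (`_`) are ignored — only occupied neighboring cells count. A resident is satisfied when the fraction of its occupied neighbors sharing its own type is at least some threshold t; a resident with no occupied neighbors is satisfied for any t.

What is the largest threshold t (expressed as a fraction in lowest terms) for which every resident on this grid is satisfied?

(1,1)B 1/1
(1,2)B 2/2
(1,3)B 3/3
(1,4)B 4/4
(1,5)B 4/5
(1,6)R 1/4
(2,4)B 7/7
(2,5)B 6/7
(2,6)B 4/6
(2,7)R 1/3
(3,1)R 3/3
(3,2)R 4/5
(3,3)B 3/6
(3,4)B 6/7
(3,5)B 7/7
(3,7)B 3/4
(4,1)R 4/5
(4,2)R 6/8
(4,3)R 4/8
(4,4)B 5/7
(4,5)B 6/6
(4,6)B 6/6
(4,7)B 4/4
(5,1)B 1/5
(5,2)R 6/8
(5,3)R 6/8
(5,4)B 3/7
(5,6)B 6/6
(5,7)B 4/4
(6,1)B 1/3
(6,2)R 3/5
(6,3)R 4/5
(6,4)R 2/4
(6,5)B 3/4
(6,6)B 3/3
The smallest same-type fraction is 1/5 at (5,1), which reduces to 1/5. Any threshold above that leaves this resident unsatisfied.

1/5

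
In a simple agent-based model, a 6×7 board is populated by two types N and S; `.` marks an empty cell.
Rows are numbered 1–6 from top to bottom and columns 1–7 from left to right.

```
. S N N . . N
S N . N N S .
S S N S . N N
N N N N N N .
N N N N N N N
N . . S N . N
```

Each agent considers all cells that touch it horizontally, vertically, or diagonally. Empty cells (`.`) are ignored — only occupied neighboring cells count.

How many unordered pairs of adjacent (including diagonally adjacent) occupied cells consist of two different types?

Scan each occupied cell's neighbors to the right and below (and the two forward diagonals) so each pair is counted once.
Row 1: S(1,2)–N(1,3)≠ S(1,2)–N(2,2)≠ S(1,2)–S(2,1)= N(1,3)–N(1,4)= N(1,3)–N(2,4)= N(1,3)–N(2,2)= N(1,4)–N(2,4)= N(1,4)–N(2,5)= N(1,7)–S(2,6)≠  → 3/9 unlike.
Row 2: S(2,1)–N(2,2)≠ S(2,1)–S(3,1)= S(2,1)–S(3,2)= N(2,2)–S(3,2)≠ N(2,2)–N(3,3)= N(2,2)–S(3,1)≠ N(2,4)–N(2,5)= N(2,4)–S(3,4)≠ N(2,4)–N(3,3)= N(2,5)–S(2,6)≠ N(2,5)–N(3,6)= N(2,5)–S(3,4)≠ S(2,6)–N(3,6)≠ S(2,6)–N(3,7)≠  → 8/14 unlike.
Row 3: S(3,1)–S(3,2)= S(3,1)–N(4,1)≠ S(3,1)–N(4,2)≠ S(3,2)–N(3,3)≠ S(3,2)–N(4,2)≠ S(3,2)–N(4,3)≠ S(3,2)–N(4,1)≠ N(3,3)–S(3,4)≠ N(3,3)–N(4,3)= N(3,3)–N(4,4)= N(3,3)–N(4,2)= S(3,4)–N(4,4)≠ S(3,4)–N(4,5)≠ S(3,4)–N(4,3)≠ N(3,6)–N(3,7)= N(3,6)–N(4,6)= N(3,6)–N(4,5)= N(3,7)–N(4,6)=  → 10/18 unlike.
Row 4: N(4,1)–N(4,2)= N(4,1)–N(5,1)= N(4,1)–N(5,2)= N(4,2)–N(4,3)= N(4,2)–N(5,2)= N(4,2)–N(5,3)= N(4,2)–N(5,1)= N(4,3)–N(4,4)= N(4,3)–N(5,3)= N(4,3)–N(5,4)= N(4,3)–N(5,2)= N(4,4)–N(4,5)= N(4,4)–N(5,4)= N(4,4)–N(5,5)= N(4,4)–N(5,3)= N(4,5)–N(4,6)= N(4,5)–N(5,5)= N(4,5)–N(5,6)= N(4,5)–N(5,4)= N(4,6)–N(5,6)= N(4,6)–N(5,7)= N(4,6)–N(5,5)=  → 0/22 unlike.
Row 5: N(5,1)–N(5,2)= N(5,1)–N(6,1)= N(5,2)–N(5,3)= N(5,2)–N(6,1)= N(5,3)–N(5,4)= N(5,3)–S(6,4)≠ N(5,4)–N(5,5)= N(5,4)–S(6,4)≠ N(5,4)–N(6,5)= N(5,5)–N(5,6)= N(5,5)–N(6,5)= N(5,5)–S(6,4)≠ N(5,6)–N(5,7)= N(5,6)–N(6,7)= N(5,6)–N(6,5)= N(5,7)–N(6,7)=  → 3/16 unlike.
Row 6: S(6,4)–N(6,5)≠  → 1/1 unlike.
Total adjacent occupied pairs: 80; unlike-type pairs: 25.

25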